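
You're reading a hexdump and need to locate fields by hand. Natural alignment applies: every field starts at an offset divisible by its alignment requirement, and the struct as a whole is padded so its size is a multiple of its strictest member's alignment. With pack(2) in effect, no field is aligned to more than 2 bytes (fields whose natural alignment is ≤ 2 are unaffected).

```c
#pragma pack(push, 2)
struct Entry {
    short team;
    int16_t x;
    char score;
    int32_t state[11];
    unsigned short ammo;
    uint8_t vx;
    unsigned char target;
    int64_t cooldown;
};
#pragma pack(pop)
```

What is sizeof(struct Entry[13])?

806

0..2  team  (2B, 2-aligned)
2..4  x  (2B, 2-aligned)
4..5  score  (1B, 1-aligned)
5..6  -- padding (1B)
6..50  state  (44B, 2-aligned)
50..52  ammo  (2B, 2-aligned)
52..53  vx  (1B, 1-aligned)
53..54  target  (1B, 1-aligned)
54..62  cooldown  (8B, 2-aligned)
sizeof = 62, alignof = 2
array of 13: 13 × 62 = 806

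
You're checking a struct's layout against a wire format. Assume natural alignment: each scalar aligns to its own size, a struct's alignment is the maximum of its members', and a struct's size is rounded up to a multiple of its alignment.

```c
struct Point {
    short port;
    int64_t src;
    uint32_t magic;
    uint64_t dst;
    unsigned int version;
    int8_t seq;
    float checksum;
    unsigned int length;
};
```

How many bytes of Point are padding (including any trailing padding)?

@0: port [2B, align 2] → 2
+6 pad (align 8)
@8: src [8B, align 8] → 16
@16: magic [4B, align 4] → 20
+4 pad (align 8)
@24: dst [8B, align 8] → 32
@32: version [4B, align 4] → 36
@36: seq [1B, align 1] → 37
+3 pad (align 4)
@40: checksum [4B, align 4] → 44
@44: length [4B, align 4] → 48
size 48, align 8
data bytes 35, size 48 → padding 13

13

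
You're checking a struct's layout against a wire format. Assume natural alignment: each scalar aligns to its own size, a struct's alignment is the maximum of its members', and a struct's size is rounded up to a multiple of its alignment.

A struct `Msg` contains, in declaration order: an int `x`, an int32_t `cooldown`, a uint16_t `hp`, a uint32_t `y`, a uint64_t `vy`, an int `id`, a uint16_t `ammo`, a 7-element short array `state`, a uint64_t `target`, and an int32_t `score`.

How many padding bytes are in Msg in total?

10

x at 0 (size 4, align 4) → ends 4
cooldown at 4 (size 4, align 4) → ends 8
hp at 8 (size 2, align 2) → ends 10
pad 2 to align 4 for y
y at 12 (size 4, align 4) → ends 16
vy at 16 (size 8, align 8) → ends 24
id at 24 (size 4, align 4) → ends 28
ammo at 28 (size 2, align 2) → ends 30
state at 30 (size 14, align 2) → ends 44
pad 4 to align 8 for target
target at 48 (size 8, align 8) → ends 56
score at 56 (size 4, align 4) → ends 60
tail pad 4 to reach multiple of 8
total 64 bytes, alignment 8
data bytes 54, size 64 → padding 10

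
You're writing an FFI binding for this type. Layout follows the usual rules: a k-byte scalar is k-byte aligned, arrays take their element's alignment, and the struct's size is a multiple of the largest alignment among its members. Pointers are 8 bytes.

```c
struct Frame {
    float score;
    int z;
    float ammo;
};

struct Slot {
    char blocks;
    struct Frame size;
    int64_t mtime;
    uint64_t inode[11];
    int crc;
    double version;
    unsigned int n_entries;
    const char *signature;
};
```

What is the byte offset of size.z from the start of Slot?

Frame: 0..4  score  (4B, 4-aligned); 4..8  z  (4B, 4-aligned); 8..12  ammo  (4B, 4-aligned); sizeof = 12, alignof = 4
0..1  blocks  (1B, 1-aligned)
1..4  -- padding (3B)
4..16  size  (12B, 4-aligned)
within Frame: z at 4
4 + 4 = 8

8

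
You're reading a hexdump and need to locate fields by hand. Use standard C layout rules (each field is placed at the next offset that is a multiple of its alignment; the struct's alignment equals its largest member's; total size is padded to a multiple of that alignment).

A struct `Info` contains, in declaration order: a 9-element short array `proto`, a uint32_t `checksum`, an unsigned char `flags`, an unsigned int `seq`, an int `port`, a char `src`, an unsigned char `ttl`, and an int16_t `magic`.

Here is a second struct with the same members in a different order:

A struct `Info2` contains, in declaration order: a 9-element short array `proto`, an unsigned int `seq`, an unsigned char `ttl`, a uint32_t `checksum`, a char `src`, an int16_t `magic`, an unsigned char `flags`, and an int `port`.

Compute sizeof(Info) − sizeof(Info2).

-4

proto at 0 (size 18, align 2) → ends 18
pad 2 to align 4 for checksum
checksum at 20 (size 4, align 4) → ends 24
flags at 24 (size 1, align 1) → ends 25
pad 3 to align 4 for seq
seq at 28 (size 4, align 4) → ends 32
port at 32 (size 4, align 4) → ends 36
src at 36 (size 1, align 1) → ends 37
ttl at 37 (size 1, align 1) → ends 38
magic at 38 (size 2, align 2) → ends 40
total 40 bytes, alignment 4
— Info2 —
proto at 0 (size 18, align 2) → ends 18
pad 2 to align 4 for seq
seq at 20 (size 4, align 4) → ends 24
ttl at 24 (size 1, align 1) → ends 25
pad 3 to align 4 for checksum
checksum at 28 (size 4, align 4) → ends 32
src at 32 (size 1, align 1) → ends 33
pad 1 to align 2 for magic
magic at 34 (size 2, align 2) → ends 36
flags at 36 (size 1, align 1) → ends 37
pad 3 to align 4 for port
port at 40 (size 4, align 4) → ends 44
total 44 bytes, alignment 4
40 − 44 = -4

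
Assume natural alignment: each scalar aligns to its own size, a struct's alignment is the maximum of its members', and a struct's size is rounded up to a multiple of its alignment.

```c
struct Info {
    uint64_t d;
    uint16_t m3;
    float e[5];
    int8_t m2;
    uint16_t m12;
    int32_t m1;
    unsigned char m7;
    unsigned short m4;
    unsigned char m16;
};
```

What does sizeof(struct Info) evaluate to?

d at 0 (size 8, align 8) → ends 8
m3 at 8 (size 2, align 2) → ends 10
pad 2 to align 4 for e
e at 12 (size 20, align 4) → ends 32
m2 at 32 (size 1, align 1) → ends 33
pad 1 to align 2 for m12
m12 at 34 (size 2, align 2) → ends 36
m1 at 36 (size 4, align 4) → ends 40
m7 at 40 (size 1, align 1) → ends 41
pad 1 to align 2 for m4
m4 at 42 (size 2, align 2) → ends 44
m16 at 44 (size 1, align 1) → ends 45
tail pad 3 to reach multiple of 8
total 48 bytes, alignment 8

48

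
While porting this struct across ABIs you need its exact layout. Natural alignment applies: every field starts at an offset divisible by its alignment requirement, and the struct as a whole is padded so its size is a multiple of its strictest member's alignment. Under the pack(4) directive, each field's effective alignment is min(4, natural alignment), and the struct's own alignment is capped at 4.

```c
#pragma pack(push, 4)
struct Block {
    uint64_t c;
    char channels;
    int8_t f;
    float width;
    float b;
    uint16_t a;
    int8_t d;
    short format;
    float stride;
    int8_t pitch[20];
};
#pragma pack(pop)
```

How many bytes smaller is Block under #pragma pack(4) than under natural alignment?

4

natural layout:
  0..8  c  (8B, 8-aligned)
  8..9  channels  (1B, 1-aligned)
  9..10  f  (1B, 1-aligned)
  10..12  -- padding (2B)
  12..16  width  (4B, 4-aligned)
  16..20  b  (4B, 4-aligned)
  20..22  a  (2B, 2-aligned)
  22..23  d  (1B, 1-aligned)
  23..24  -- padding (1B)
  24..26  format  (2B, 2-aligned)
  26..28  -- padding (2B)
  28..32  stride  (4B, 4-aligned)
  32..52  pitch  (20B, 1-aligned)
  52..56  -- tail padding (4B)
  sizeof = 56, alignof = 8
packed(4) layout:
  0..8  c  (8B, 4-aligned)
  8..9  channels  (1B, 1-aligned)
  9..10  f  (1B, 1-aligned)
  10..12  -- padding (2B)
  12..16  width  (4B, 4-aligned)
  16..20  b  (4B, 4-aligned)
  20..22  a  (2B, 2-aligned)
  22..23  d  (1B, 1-aligned)
  23..24  -- padding (1B)
  24..26  format  (2B, 2-aligned)
  26..28  -- padding (2B)
  28..32  stride  (4B, 4-aligned)
  32..52  pitch  (20B, 1-aligned)
  sizeof = 52, alignof = 4
56 − 52 = 4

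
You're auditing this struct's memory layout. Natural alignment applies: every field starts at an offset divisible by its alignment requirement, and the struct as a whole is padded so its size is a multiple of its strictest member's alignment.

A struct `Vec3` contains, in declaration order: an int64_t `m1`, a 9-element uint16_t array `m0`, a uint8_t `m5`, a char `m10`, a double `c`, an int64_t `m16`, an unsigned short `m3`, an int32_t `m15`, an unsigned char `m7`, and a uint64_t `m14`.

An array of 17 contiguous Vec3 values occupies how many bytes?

1224

@0: m1 [8B, align 8] → 8
@8: m0 [18B, align 2] → 26
@26: m5 [1B, align 1] → 27
@27: m10 [1B, align 1] → 28
+4 pad (align 8)
@32: c [8B, align 8] → 40
@40: m16 [8B, align 8] → 48
@48: m3 [2B, align 2] → 50
+2 pad (align 4)
@52: m15 [4B, align 4] → 56
@56: m7 [1B, align 1] → 57
+7 pad (align 8)
@64: m14 [8B, align 8] → 72
size 72, align 8
array of 17: 17 × 72 = 1224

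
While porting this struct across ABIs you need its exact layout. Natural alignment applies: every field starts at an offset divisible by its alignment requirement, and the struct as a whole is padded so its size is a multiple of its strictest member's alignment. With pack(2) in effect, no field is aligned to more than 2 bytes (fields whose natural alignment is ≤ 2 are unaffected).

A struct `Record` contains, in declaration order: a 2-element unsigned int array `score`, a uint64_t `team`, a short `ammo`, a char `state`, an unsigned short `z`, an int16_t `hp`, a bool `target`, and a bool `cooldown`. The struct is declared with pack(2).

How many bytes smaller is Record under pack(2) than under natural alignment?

natural layout:
  0..8  score  (8B, 4-aligned)
  8..16  team  (8B, 8-aligned)
  16..18  ammo  (2B, 2-aligned)
  18..19  state  (1B, 1-aligned)
  19..20  -- padding (1B)
  20..22  z  (2B, 2-aligned)
  22..24  hp  (2B, 2-aligned)
  24..25  target  (1B, 1-aligned)
  25..26  cooldown  (1B, 1-aligned)
  26..32  -- tail padding (6B)
  sizeof = 32, alignof = 8
packed(2) layout:
  0..8  score  (8B, 2-aligned)
  8..16  team  (8B, 2-aligned)
  16..18  ammo  (2B, 2-aligned)
  18..19  state  (1B, 1-aligned)
  19..20  -- padding (1B)
  20..22  z  (2B, 2-aligned)
  22..24  hp  (2B, 2-aligned)
  24..25  target  (1B, 1-aligned)
  25..26  cooldown  (1B, 1-aligned)
  sizeof = 26, alignof = 2
32 − 26 = 6

6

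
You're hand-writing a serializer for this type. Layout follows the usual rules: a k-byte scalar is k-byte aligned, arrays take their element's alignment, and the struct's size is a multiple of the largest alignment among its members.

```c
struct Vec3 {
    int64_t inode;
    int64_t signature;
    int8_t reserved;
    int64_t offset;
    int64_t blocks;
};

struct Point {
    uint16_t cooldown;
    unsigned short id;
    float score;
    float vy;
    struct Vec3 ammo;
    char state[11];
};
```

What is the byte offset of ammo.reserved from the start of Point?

Vec3: inode at 0 (size 8, align 8) → ends 8; signature at 8 (size 8, align 8) → ends 16; reserved at 16 (size 1, align 1) → ends 17; pad 7 to align 8 for offset; offset at 24 (size 8, align 8) → ends 32; blocks at 32 (size 8, align 8) → ends 40; total 40 bytes, alignment 8
cooldown at 0 (size 2, align 2) → ends 2
id at 2 (size 2, align 2) → ends 4
score at 4 (size 4, align 4) → ends 8
vy at 8 (size 4, align 4) → ends 12
pad 4 to align 8 for ammo
ammo at 16 (size 40, align 8) → ends 56
within Vec3: reserved at 16
16 + 16 = 32

32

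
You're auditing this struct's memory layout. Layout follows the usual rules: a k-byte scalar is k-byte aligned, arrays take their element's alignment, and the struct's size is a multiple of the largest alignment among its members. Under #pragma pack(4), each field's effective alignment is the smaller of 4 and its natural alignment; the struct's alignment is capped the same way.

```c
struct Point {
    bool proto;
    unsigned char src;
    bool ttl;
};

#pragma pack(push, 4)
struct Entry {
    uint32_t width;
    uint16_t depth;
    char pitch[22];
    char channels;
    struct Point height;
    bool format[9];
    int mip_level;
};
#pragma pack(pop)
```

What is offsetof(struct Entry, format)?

Point: proto at 0 (size 1, align 1) → ends 1; src at 1 (size 1, align 1) → ends 2; ttl at 2 (size 1, align 1) → ends 3; total 3 bytes, alignment 1
width at 0 (size 4, align 4) → ends 4
depth at 4 (size 2, align 2) → ends 6
pitch at 6 (size 22, align 1) → ends 28
channels at 28 (size 1, align 1) → ends 29
height at 29 (size 3, align 1) → ends 32
format at 32 (size 9, align 1) → ends 41

32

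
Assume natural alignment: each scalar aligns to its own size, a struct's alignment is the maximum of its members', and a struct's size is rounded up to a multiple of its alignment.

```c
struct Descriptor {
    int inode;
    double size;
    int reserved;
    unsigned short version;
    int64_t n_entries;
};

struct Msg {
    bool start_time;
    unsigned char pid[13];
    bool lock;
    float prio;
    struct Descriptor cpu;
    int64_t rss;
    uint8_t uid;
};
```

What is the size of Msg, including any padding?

Descriptor: 0..4  inode  (4B, 4-aligned); 4..8  -- padding (4B); 8..16  size  (8B, 8-aligned); 16..20  reserved  (4B, 4-aligned); 20..22  version  (2B, 2-aligned); 22..24  -- padding (2B); 24..32  n_entries  (8B, 8-aligned); sizeof = 32, alignof = 8
0..1  start_time  (1B, 1-aligned)
1..14  pid  (13B, 1-aligned)
14..15  lock  (1B, 1-aligned)
15..16  -- padding (1B)
16..20  prio  (4B, 4-aligned)
20..24  -- padding (4B)
24..56  cpu  (32B, 8-aligned)
56..64  rss  (8B, 8-aligned)
64..65  uid  (1B, 1-aligned)
65..72  -- tail padding (7B)
sizeof = 72, alignof = 8

72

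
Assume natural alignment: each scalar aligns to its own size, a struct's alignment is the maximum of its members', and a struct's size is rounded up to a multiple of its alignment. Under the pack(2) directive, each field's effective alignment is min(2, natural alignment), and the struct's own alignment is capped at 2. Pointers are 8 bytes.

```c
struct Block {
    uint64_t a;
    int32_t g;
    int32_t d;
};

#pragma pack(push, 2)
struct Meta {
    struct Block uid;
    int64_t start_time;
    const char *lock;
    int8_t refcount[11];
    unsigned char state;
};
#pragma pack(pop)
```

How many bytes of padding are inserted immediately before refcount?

Block: @0: a [8B, align 8] → 8; @8: g [4B, align 4] → 12; @12: d [4B, align 4] → 16; size 16, align 8
@0: uid [16B, align 2] → 16
@16: start_time [8B, align 2] → 24
@24: lock [8B, align 2] → 32
@32: refcount [11B, align 1] → 43

0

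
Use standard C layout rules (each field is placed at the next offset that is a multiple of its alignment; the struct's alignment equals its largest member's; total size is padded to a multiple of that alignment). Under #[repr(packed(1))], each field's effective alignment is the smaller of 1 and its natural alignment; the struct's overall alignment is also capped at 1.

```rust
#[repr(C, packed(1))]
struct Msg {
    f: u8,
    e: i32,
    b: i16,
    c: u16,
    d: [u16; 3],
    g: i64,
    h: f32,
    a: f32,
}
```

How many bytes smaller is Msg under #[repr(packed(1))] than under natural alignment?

natural layout:
  @0: f [1B, align 1] → 1
  +3 pad (align 4)
  @4: e [4B, align 4] → 8
  @8: b [2B, align 2] → 10
  @10: c [2B, align 2] → 12
  @12: d [6B, align 2] → 18
  +6 pad (align 8)
  @24: g [8B, align 8] → 32
  @32: h [4B, align 4] → 36
  @36: a [4B, align 4] → 40
  size 40, align 8
packed(1) layout:
  @0: f [1B, align 1] → 1
  @1: e [4B, align 1] → 5
  @5: b [2B, align 1] → 7
  @7: c [2B, align 1] → 9
  @9: d [6B, align 1] → 15
  @15: g [8B, align 1] → 23
  @23: h [4B, align 1] → 27
  @27: a [4B, align 1] → 31
  size 31, align 1
40 − 31 = 9

9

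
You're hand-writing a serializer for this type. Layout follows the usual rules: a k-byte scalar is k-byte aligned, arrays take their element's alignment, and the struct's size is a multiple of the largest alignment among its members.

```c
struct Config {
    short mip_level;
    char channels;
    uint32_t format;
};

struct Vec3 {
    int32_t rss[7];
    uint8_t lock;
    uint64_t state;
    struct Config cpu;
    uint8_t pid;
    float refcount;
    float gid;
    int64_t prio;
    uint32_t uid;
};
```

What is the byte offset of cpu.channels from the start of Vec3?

42

Config: @0: mip_level [2B, align 2] → 2; @2: channels [1B, align 1] → 3; +1 pad (align 4); @4: format [4B, align 4] → 8; size 8, align 4
@0: rss [28B, align 4] → 28
@28: lock [1B, align 1] → 29
+3 pad (align 8)
@32: state [8B, align 8] → 40
@40: cpu [8B, align 4] → 48
within Config: channels at 2
40 + 2 = 42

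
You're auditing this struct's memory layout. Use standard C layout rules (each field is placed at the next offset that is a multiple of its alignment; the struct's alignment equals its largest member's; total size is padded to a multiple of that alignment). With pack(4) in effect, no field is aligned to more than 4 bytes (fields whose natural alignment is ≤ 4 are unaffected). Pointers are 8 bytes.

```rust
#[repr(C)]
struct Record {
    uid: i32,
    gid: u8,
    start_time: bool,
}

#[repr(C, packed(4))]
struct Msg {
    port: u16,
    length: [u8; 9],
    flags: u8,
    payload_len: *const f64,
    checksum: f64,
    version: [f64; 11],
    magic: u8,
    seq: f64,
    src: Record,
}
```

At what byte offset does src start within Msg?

Record: @0: uid [4B, align 4] → 4; @4: gid [1B, align 1] → 5; @5: start_time [1B, align 1] → 6; +2 tail pad (align 4); size 8, align 4
@0: port [2B, align 2] → 2
@2: length [9B, align 1] → 11
@11: flags [1B, align 1] → 12
@12: payload_len [8B, align 4] → 20
@20: checksum [8B, align 4] → 28
@28: version [88B, align 4] → 116
@116: magic [1B, align 1] → 117
+3 pad (align 4)
@120: seq [8B, align 4] → 128
@128: src [8B, align 4] → 136

128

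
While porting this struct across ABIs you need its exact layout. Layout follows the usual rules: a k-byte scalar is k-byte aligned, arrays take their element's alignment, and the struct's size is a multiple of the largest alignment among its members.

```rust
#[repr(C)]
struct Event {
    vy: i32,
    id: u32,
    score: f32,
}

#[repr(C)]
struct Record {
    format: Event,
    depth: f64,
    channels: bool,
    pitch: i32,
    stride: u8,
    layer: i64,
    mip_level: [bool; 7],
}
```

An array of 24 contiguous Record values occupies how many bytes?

Event: 0..4  vy  (4B, 4-aligned); 4..8  id  (4B, 4-aligned); 8..12  score  (4B, 4-aligned); sizeof = 12, alignof = 4
0..12  format  (12B, 4-aligned)
12..16  -- padding (4B)
16..24  depth  (8B, 8-aligned)
24..25  channels  (1B, 1-aligned)
25..28  -- padding (3B)
28..32  pitch  (4B, 4-aligned)
32..33  stride  (1B, 1-aligned)
33..40  -- padding (7B)
40..48  layer  (8B, 8-aligned)
48..55  mip_level  (7B, 1-aligned)
55..56  -- tail padding (1B)
sizeof = 56, alignof = 8
array of 24: 24 × 56 = 1344

1344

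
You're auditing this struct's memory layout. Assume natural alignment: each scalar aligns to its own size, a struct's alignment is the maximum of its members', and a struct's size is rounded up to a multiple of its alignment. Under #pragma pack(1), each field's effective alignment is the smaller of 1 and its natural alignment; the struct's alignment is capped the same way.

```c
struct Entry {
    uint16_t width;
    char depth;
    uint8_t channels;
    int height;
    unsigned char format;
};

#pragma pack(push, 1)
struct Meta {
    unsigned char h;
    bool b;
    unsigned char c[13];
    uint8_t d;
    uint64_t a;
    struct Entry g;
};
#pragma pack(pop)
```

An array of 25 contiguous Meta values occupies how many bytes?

Entry: 0..2  width  (2B, 2-aligned); 2..3  depth  (1B, 1-aligned); 3..4  channels  (1B, 1-aligned); 4..8  height  (4B, 4-aligned); 8..9  format  (1B, 1-aligned); 9..12  -- tail padding (3B); sizeof = 12, alignof = 4
0..1  h  (1B, 1-aligned)
1..2  b  (1B, 1-aligned)
2..15  c  (13B, 1-aligned)
15..16  d  (1B, 1-aligned)
16..24  a  (8B, 1-aligned)
24..36  g  (12B, 1-aligned)
sizeof = 36, alignof = 1
array of 25: 25 × 36 = 900

900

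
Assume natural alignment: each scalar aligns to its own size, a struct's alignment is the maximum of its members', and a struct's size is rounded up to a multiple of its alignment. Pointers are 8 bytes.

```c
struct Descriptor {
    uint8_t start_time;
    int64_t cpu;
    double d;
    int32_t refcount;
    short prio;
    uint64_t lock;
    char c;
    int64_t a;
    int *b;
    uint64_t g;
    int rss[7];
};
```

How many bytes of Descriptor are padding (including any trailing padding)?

20

@0: start_time [1B, align 1] → 1
+7 pad (align 8)
@8: cpu [8B, align 8] → 16
@16: d [8B, align 8] → 24
@24: refcount [4B, align 4] → 28
@28: prio [2B, align 2] → 30
+2 pad (align 8)
@32: lock [8B, align 8] → 40
@40: c [1B, align 1] → 41
+7 pad (align 8)
@48: a [8B, align 8] → 56
@56: b [8B, align 8] → 64
@64: g [8B, align 8] → 72
@72: rss [28B, align 4] → 100
+4 tail pad (align 8)
size 104, align 8
data bytes 84, size 104 → padding 20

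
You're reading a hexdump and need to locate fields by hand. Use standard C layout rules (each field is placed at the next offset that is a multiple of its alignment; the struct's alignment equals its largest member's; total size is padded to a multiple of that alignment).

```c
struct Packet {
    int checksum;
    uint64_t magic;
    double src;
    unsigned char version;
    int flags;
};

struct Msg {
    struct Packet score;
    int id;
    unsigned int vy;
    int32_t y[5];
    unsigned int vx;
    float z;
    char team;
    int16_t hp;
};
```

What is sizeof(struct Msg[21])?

Packet: 0..4  checksum  (4B, 4-aligned); 4..8  -- padding (4B); 8..16  magic  (8B, 8-aligned); 16..24  src  (8B, 8-aligned); 24..25  version  (1B, 1-aligned); 25..28  -- padding (3B); 28..32  flags  (4B, 4-aligned); sizeof = 32, alignof = 8
0..32  score  (32B, 8-aligned)
32..36  id  (4B, 4-aligned)
36..40  vy  (4B, 4-aligned)
40..60  y  (20B, 4-aligned)
60..64  vx  (4B, 4-aligned)
64..68  z  (4B, 4-aligned)
68..69  team  (1B, 1-aligned)
69..70  -- padding (1B)
70..72  hp  (2B, 2-aligned)
sizeof = 72, alignof = 8
array of 21: 21 × 72 = 1512

1512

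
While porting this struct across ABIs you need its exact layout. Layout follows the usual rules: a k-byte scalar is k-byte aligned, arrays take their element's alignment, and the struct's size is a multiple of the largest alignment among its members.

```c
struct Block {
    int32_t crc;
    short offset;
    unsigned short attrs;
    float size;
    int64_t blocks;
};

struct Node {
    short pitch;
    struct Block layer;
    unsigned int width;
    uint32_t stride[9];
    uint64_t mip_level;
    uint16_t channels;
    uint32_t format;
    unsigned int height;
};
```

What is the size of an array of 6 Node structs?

Block: @0: crc [4B, align 4] → 4; @4: offset [2B, align 2] → 6; @6: attrs [2B, align 2] → 8; @8: size [4B, align 4] → 12; +4 pad (align 8); @16: blocks [8B, align 8] → 24; size 24, align 8
@0: pitch [2B, align 2] → 2
+6 pad (align 8)
@8: layer [24B, align 8] → 32
@32: width [4B, align 4] → 36
@36: stride [36B, align 4] → 72
@72: mip_level [8B, align 8] → 80
@80: channels [2B, align 2] → 82
+2 pad (align 4)
@84: format [4B, align 4] → 88
@88: height [4B, align 4] → 92
+4 tail pad (align 8)
size 96, align 8
array of 6: 6 × 96 = 576

576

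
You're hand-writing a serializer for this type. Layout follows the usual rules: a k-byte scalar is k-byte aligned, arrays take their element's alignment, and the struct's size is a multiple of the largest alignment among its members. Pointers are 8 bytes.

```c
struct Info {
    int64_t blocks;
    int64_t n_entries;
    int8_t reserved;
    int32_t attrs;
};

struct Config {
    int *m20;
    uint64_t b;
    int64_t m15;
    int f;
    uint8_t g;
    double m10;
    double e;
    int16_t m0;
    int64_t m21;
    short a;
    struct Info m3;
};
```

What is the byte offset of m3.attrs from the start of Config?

Info: @0: blocks [8B, align 8] → 8; @8: n_entries [8B, align 8] → 16; @16: reserved [1B, align 1] → 17; +3 pad (align 4); @20: attrs [4B, align 4] → 24; size 24, align 8
@0: m20 [8B, align 8] → 8
@8: b [8B, align 8] → 16
@16: m15 [8B, align 8] → 24
@24: f [4B, align 4] → 28
@28: g [1B, align 1] → 29
+3 pad (align 8)
@32: m10 [8B, align 8] → 40
@40: e [8B, align 8] → 48
@48: m0 [2B, align 2] → 50
+6 pad (align 8)
@56: m21 [8B, align 8] → 64
@64: a [2B, align 2] → 66
+6 pad (align 8)
@72: m3 [24B, align 8] → 96
within Info: attrs at 20
72 + 20 = 92

92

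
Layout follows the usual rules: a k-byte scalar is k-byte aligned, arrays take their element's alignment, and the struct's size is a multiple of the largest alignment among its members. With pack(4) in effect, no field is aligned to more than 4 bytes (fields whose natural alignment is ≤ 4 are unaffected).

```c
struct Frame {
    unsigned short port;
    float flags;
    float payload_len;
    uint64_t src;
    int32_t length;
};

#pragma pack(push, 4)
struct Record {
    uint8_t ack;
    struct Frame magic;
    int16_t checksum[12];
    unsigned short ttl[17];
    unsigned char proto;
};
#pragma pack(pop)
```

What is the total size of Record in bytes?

96 bytes

Frame: @0: port [2B, align 2] → 2; +2 pad (align 4); @4: flags [4B, align 4] → 8; @8: payload_len [4B, align 4] → 12; +4 pad (align 8); @16: src [8B, align 8] → 24; @24: length [4B, align 4] → 28; +4 tail pad (align 8); size 32, align 8
@0: ack [1B, align 1] → 1
+3 pad (align 4)
@4: magic [32B, align 4] → 36
@36: checksum [24B, align 2] → 60
@60: ttl [34B, align 2] → 94
@94: proto [1B, align 1] → 95
+1 tail pad (align 4)
size 96, align 4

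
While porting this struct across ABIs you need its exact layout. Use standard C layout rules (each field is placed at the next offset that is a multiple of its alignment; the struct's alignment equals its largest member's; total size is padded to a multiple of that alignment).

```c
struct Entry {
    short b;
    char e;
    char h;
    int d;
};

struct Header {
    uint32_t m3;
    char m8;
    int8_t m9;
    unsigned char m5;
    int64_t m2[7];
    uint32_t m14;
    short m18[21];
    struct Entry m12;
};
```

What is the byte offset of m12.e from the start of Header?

114

Entry: 0..2  b  (2B, 2-aligned); 2..3  e  (1B, 1-aligned); 3..4  h  (1B, 1-aligned); 4..8  d  (4B, 4-aligned); sizeof = 8, alignof = 4
0..4  m3  (4B, 4-aligned)
4..5  m8  (1B, 1-aligned)
5..6  m9  (1B, 1-aligned)
6..7  m5  (1B, 1-aligned)
7..8  -- padding (1B)
8..64  m2  (56B, 8-aligned)
64..68  m14  (4B, 4-aligned)
68..110  m18  (42B, 2-aligned)
110..112  -- padding (2B)
112..120  m12  (8B, 4-aligned)
within Entry: e at 2
112 + 2 = 114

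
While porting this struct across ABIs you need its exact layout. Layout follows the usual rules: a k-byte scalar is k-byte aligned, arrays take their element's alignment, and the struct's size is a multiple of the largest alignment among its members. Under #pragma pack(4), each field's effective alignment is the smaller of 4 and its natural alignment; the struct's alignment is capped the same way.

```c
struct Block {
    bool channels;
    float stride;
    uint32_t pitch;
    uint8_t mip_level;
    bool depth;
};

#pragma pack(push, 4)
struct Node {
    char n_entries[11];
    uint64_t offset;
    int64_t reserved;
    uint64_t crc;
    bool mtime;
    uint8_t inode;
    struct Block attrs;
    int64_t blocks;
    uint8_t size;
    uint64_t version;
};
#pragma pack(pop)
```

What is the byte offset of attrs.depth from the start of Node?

53

Block: @0: channels [1B, align 1] → 1; +3 pad (align 4); @4: stride [4B, align 4] → 8; @8: pitch [4B, align 4] → 12; @12: mip_level [1B, align 1] → 13; @13: depth [1B, align 1] → 14; +2 tail pad (align 4); size 16, align 4
@0: n_entries [11B, align 1] → 11
+1 pad (align 4)
@12: offset [8B, align 4] → 20
@20: reserved [8B, align 4] → 28
@28: crc [8B, align 4] → 36
@36: mtime [1B, align 1] → 37
@37: inode [1B, align 1] → 38
+2 pad (align 4)
@40: attrs [16B, align 4] → 56
within Block: depth at 13
40 + 13 = 53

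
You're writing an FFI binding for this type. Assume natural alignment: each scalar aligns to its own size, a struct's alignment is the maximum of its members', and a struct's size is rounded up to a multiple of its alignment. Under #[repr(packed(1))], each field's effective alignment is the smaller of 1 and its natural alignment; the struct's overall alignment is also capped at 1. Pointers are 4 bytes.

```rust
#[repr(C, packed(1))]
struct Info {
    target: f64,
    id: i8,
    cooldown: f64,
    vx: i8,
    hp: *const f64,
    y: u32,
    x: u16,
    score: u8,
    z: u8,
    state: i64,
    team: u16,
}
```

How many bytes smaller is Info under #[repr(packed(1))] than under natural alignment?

natural layout:
  target at 0 (size 8, align 8) → ends 8
  id at 8 (size 1, align 1) → ends 9
  pad 7 to align 8 for cooldown
  cooldown at 16 (size 8, align 8) → ends 24
  vx at 24 (size 1, align 1) → ends 25
  pad 3 to align 4 for hp
  hp at 28 (size 4, align 4) → ends 32
  y at 32 (size 4, align 4) → ends 36
  x at 36 (size 2, align 2) → ends 38
  score at 38 (size 1, align 1) → ends 39
  z at 39 (size 1, align 1) → ends 40
  state at 40 (size 8, align 8) → ends 48
  team at 48 (size 2, align 2) → ends 50
  tail pad 6 to reach multiple of 8
  total 56 bytes, alignment 8
packed(1) layout:
  target at 0 (size 8, align 1) → ends 8
  id at 8 (size 1, align 1) → ends 9
  cooldown at 9 (size 8, align 1) → ends 17
  vx at 17 (size 1, align 1) → ends 18
  hp at 18 (size 4, align 1) → ends 22
  y at 22 (size 4, align 1) → ends 26
  x at 26 (size 2, align 1) → ends 28
  score at 28 (size 1, align 1) → ends 29
  z at 29 (size 1, align 1) → ends 30
  state at 30 (size 8, align 1) → ends 38
  team at 38 (size 2, align 1) → ends 40
  total 40 bytes, alignment 1
56 − 40 = 16

16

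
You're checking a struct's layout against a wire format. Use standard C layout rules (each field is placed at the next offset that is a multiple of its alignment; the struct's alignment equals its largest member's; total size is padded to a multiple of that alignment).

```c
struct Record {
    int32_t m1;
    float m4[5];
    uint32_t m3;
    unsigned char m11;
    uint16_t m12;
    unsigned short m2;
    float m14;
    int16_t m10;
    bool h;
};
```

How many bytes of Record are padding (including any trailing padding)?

@0: m1 [4B, align 4] → 4
@4: m4 [20B, align 4] → 24
@24: m3 [4B, align 4] → 28
@28: m11 [1B, align 1] → 29
+1 pad (align 2)
@30: m12 [2B, align 2] → 32
@32: m2 [2B, align 2] → 34
+2 pad (align 4)
@36: m14 [4B, align 4] → 40
@40: m10 [2B, align 2] → 42
@42: h [1B, align 1] → 43
+1 tail pad (align 4)
size 44, align 4
data bytes 40, size 44 → padding 4

4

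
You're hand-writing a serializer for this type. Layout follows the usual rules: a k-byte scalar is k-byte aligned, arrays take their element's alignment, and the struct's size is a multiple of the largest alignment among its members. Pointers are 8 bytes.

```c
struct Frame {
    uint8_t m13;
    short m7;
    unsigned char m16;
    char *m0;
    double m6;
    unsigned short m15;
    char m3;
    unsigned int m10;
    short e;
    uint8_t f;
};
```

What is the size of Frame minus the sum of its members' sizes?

10

@0: m13 [1B, align 1] → 1
+1 pad (align 2)
@2: m7 [2B, align 2] → 4
@4: m16 [1B, align 1] → 5
+3 pad (align 8)
@8: m0 [8B, align 8] → 16
@16: m6 [8B, align 8] → 24
@24: m15 [2B, align 2] → 26
@26: m3 [1B, align 1] → 27
+1 pad (align 4)
@28: m10 [4B, align 4] → 32
@32: e [2B, align 2] → 34
@34: f [1B, align 1] → 35
+5 tail pad (align 8)
size 40, align 8
data bytes 30, size 40 → padding 10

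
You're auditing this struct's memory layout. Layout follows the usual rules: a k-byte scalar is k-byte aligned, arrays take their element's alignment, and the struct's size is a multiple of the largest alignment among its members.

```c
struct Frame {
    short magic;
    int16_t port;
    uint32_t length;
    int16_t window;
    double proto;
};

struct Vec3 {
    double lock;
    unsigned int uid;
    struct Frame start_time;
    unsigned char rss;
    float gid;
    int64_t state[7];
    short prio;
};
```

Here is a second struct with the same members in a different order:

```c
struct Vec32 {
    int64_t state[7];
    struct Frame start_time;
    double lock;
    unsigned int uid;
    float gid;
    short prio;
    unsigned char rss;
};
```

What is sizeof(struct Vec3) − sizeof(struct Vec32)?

Frame: magic at 0 (size 2, align 2) → ends 2; port at 2 (size 2, align 2) → ends 4; length at 4 (size 4, align 4) → ends 8; window at 8 (size 2, align 2) → ends 10; pad 6 to align 8 for proto; proto at 16 (size 8, align 8) → ends 24; total 24 bytes, alignment 8
lock at 0 (size 8, align 8) → ends 8
uid at 8 (size 4, align 4) → ends 12
pad 4 to align 8 for start_time
start_time at 16 (size 24, align 8) → ends 40
rss at 40 (size 1, align 1) → ends 41
pad 3 to align 4 for gid
gid at 44 (size 4, align 4) → ends 48
state at 48 (size 56, align 8) → ends 104
prio at 104 (size 2, align 2) → ends 106
tail pad 6 to reach multiple of 8
total 112 bytes, alignment 8
— Vec32 —
state at 0 (size 56, align 8) → ends 56
start_time at 56 (size 24, align 8) → ends 80
lock at 80 (size 8, align 8) → ends 88
uid at 88 (size 4, align 4) → ends 92
gid at 92 (size 4, align 4) → ends 96
prio at 96 (size 2, align 2) → ends 98
rss at 98 (size 1, align 1) → ends 99
tail pad 5 to reach multiple of 8
total 104 bytes, alignment 8
112 − 104 = 8

8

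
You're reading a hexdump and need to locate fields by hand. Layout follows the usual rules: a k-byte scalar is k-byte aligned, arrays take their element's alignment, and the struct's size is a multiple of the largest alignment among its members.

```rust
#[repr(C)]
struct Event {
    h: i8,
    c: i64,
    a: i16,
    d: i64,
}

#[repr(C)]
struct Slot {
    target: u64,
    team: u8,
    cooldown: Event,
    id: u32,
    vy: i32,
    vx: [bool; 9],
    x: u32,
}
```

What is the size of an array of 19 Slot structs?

1368

Event: 0..1  h  (1B, 1-aligned); 1..8  -- padding (7B); 8..16  c  (8B, 8-aligned); 16..18  a  (2B, 2-aligned); 18..24  -- padding (6B); 24..32  d  (8B, 8-aligned); sizeof = 32, alignof = 8
0..8  target  (8B, 8-aligned)
8..9  team  (1B, 1-aligned)
9..16  -- padding (7B)
16..48  cooldown  (32B, 8-aligned)
48..52  id  (4B, 4-aligned)
52..56  vy  (4B, 4-aligned)
56..65  vx  (9B, 1-aligned)
65..68  -- padding (3B)
68..72  x  (4B, 4-aligned)
sizeof = 72, alignof = 8
array of 19: 19 × 72 = 1368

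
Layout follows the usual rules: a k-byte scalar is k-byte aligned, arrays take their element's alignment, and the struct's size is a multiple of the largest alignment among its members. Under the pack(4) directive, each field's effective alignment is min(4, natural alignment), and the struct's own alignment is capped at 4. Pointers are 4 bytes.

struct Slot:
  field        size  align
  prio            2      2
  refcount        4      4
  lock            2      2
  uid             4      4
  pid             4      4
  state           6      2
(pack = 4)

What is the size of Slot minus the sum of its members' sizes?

0..2  prio  (2B, 2-aligned)
2..4  -- padding (2B)
4..8  refcount  (4B, 4-aligned)
8..10  lock  (2B, 2-aligned)
10..12  -- padding (2B)
12..16  uid  (4B, 4-aligned)
16..20  pid  (4B, 4-aligned)
20..26  state  (6B, 2-aligned)
26..28  -- tail padding (2B)
sizeof = 28, alignof = 4
data bytes 22, size 28 → padding 6

6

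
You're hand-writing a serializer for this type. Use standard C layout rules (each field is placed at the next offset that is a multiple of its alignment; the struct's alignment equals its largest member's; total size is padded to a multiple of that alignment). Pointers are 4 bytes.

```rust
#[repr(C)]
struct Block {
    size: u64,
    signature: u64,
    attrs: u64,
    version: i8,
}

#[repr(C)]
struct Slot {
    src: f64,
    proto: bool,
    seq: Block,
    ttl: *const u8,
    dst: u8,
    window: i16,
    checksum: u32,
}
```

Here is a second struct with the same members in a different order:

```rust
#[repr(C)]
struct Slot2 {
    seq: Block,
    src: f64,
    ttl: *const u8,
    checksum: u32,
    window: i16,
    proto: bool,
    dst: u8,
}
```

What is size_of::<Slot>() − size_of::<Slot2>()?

8

Block: size at 0 (size 8, align 8) → ends 8; signature at 8 (size 8, align 8) → ends 16; attrs at 16 (size 8, align 8) → ends 24; version at 24 (size 1, align 1) → ends 25; tail pad 7 to reach multiple of 8; total 32 bytes, alignment 8
src at 0 (size 8, align 8) → ends 8
proto at 8 (size 1, align 1) → ends 9
pad 7 to align 8 for seq
seq at 16 (size 32, align 8) → ends 48
ttl at 48 (size 4, align 4) → ends 52
dst at 52 (size 1, align 1) → ends 53
pad 1 to align 2 for window
window at 54 (size 2, align 2) → ends 56
checksum at 56 (size 4, align 4) → ends 60
tail pad 4 to reach multiple of 8
total 64 bytes, alignment 8
— Slot2 —
seq at 0 (size 32, align 8) → ends 32
src at 32 (size 8, align 8) → ends 40
ttl at 40 (size 4, align 4) → ends 44
checksum at 44 (size 4, align 4) → ends 48
window at 48 (size 2, align 2) → ends 50
proto at 50 (size 1, align 1) → ends 51
dst at 51 (size 1, align 1) → ends 52
tail pad 4 to reach multiple of 8
total 56 bytes, alignment 8
64 − 56 = 8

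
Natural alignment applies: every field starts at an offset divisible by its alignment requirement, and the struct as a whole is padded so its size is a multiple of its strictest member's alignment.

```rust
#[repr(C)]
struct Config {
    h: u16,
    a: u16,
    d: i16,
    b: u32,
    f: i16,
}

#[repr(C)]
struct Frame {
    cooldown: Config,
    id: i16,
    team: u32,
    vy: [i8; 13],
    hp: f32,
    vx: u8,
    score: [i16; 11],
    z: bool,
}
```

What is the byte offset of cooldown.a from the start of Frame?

2

Config: 0..2  h  (2B, 2-aligned); 2..4  a  (2B, 2-aligned); 4..6  d  (2B, 2-aligned); 6..8  -- padding (2B); 8..12  b  (4B, 4-aligned); 12..14  f  (2B, 2-aligned); 14..16  -- tail padding (2B); sizeof = 16, alignof = 4
0..16  cooldown  (16B, 4-aligned)
within Config: a at 2
0 + 2 = 2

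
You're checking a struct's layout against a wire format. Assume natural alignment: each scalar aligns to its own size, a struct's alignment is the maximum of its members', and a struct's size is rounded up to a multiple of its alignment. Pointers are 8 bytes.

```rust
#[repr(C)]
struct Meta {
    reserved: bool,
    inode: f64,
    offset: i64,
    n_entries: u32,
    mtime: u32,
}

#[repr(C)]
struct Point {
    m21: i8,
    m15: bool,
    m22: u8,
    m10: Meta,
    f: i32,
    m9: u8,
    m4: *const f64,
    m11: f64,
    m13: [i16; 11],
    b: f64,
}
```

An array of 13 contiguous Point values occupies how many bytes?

Meta: @0: reserved [1B, align 1] → 1; +7 pad (align 8); @8: inode [8B, align 8] → 16; @16: offset [8B, align 8] → 24; @24: n_entries [4B, align 4] → 28; @28: mtime [4B, align 4] → 32; size 32, align 8
@0: m21 [1B, align 1] → 1
@1: m15 [1B, align 1] → 2
@2: m22 [1B, align 1] → 3
+5 pad (align 8)
@8: m10 [32B, align 8] → 40
@40: f [4B, align 4] → 44
@44: m9 [1B, align 1] → 45
+3 pad (align 8)
@48: m4 [8B, align 8] → 56
@56: m11 [8B, align 8] → 64
@64: m13 [22B, align 2] → 86
+2 pad (align 8)
@88: b [8B, align 8] → 96
size 96, align 8
array of 13: 13 × 96 = 1248

1248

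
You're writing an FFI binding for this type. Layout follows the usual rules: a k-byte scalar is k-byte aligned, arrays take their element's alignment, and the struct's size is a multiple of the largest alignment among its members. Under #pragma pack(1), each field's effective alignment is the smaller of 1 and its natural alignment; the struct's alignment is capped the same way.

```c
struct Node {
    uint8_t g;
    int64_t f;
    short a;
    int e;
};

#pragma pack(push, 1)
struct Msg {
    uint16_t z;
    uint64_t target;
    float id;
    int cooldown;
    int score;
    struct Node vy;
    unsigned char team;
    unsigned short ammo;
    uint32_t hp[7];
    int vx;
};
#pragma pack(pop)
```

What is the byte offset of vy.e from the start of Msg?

42

Node: g at 0 (size 1, align 1) → ends 1; pad 7 to align 8 for f; f at 8 (size 8, align 8) → ends 16; a at 16 (size 2, align 2) → ends 18; pad 2 to align 4 for e; e at 20 (size 4, align 4) → ends 24; total 24 bytes, alignment 8
z at 0 (size 2, align 1) → ends 2
target at 2 (size 8, align 1) → ends 10
id at 10 (size 4, align 1) → ends 14
cooldown at 14 (size 4, align 1) → ends 18
score at 18 (size 4, align 1) → ends 22
vy at 22 (size 24, align 1) → ends 46
within Node: e at 20
22 + 20 = 42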